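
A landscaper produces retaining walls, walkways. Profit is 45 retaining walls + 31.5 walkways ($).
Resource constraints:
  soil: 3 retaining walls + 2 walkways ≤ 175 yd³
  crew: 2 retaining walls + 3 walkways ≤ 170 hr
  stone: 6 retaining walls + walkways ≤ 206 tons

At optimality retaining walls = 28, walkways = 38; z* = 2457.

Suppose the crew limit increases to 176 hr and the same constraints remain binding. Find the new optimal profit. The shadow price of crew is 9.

Δb = 6, so new z* = 2457 + (9)·(6) = 2457 + 54 = 2511.

2511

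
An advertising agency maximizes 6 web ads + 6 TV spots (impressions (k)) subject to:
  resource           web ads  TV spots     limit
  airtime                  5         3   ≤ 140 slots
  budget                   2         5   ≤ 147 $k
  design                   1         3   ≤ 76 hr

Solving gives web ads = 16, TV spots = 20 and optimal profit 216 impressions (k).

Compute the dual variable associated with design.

Check each constraint at x*: airtime 140/140 (tight); budget 132/147 (slack 15); design 76/76 (tight).
By complementary slackness, y = 0 for the non-binding constraint.
Dual feasibility on the basic columns requires 5·y_airtime + 1·y_design = 6, 3·y_airtime + 3·y_design = 6.
This yields shadow prices y_airtime = 1, y_design = 1.
Shadow price of design = 1.

1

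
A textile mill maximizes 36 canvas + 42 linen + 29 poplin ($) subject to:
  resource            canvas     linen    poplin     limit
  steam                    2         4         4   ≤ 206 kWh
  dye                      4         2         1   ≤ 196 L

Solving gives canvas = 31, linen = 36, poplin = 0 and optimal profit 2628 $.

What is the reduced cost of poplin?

-8

Both steam and dye are binding at x*.
Dual feasibility on the basic columns requires 2·y_steam + 4·y_dye = 36, 4·y_steam + 2·y_dye = 42.
→ y_steam = 8 and y_dye = 5.
Reduced cost of poplin: c₃ − yᵀa₃ = 29 − (8·4 + 5·1) = 29 − 37 = -8.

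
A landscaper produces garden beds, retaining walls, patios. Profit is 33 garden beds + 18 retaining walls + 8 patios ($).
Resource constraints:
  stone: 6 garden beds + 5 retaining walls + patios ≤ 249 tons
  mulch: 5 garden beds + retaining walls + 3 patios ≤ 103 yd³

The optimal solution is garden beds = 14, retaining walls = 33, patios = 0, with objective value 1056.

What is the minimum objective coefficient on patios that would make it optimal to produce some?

At the optimum: stone uses 249 of 249 (binding); mulch uses 103 of 103 (binding).
The binding rows give the dual system: 6·y_stone + 5·y_mulch = 33 and 5·y_stone + 1·y_mulch = 18.
Solving: y_stone = 3, y_mulch = 3.
patios enters the basis when its profit ≥ yᵀa₃ = 3·1 + 3·3 = 12.

12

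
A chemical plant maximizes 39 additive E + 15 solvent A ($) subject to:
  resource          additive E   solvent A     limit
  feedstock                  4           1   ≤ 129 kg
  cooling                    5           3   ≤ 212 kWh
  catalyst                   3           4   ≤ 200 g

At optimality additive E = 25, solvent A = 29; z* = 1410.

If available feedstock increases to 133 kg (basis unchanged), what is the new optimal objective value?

1434

At the optimum: feedstock uses 129 of 129 (binding); cooling uses 212 of 212 (binding); catalyst uses 191 of 200 (slack = 9).
Since catalyst is not tight, its dual is 0.
From A_Bᵀ y = c: 4·y_feedstock + 5·y_cooling = 39; 1·y_feedstock + 3·y_cooling = 15.
Solving: y_feedstock = 6, y_cooling = 3.
Δz = y_feedstock·Δb = 6 × (4) = 24, so new z* = 1410 + 24 = 1434.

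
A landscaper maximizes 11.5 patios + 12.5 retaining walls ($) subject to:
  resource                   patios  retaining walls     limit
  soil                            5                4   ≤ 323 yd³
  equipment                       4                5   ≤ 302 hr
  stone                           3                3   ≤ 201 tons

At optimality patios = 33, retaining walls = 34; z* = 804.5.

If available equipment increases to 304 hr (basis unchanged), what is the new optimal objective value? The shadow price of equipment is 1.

806.5

Δb = 2, so new z* = 804.5 + (1)·(2) = 804.5 + 2 = 806.5.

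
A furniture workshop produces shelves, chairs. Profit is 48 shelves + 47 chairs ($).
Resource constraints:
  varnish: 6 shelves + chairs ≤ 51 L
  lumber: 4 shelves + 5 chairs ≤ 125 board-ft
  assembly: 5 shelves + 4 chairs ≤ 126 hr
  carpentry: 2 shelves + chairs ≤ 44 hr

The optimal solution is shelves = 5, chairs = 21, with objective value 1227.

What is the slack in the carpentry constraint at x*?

carpentry used = 2·5 + 1·21 = 31; slack = 44 − 31 = 13.

13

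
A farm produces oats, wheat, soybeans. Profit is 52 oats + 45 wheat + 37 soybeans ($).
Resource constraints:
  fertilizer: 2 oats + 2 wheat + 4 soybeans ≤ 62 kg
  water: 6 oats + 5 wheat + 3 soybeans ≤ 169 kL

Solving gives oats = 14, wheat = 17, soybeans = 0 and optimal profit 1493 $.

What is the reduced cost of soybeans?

-4

Check each constraint at x*: fertilizer 62/62 (tight); water 169/169 (tight).
Dual feasibility on the basic columns requires 2·y_fertilizer + 6·y_water = 52, 2·y_fertilizer + 5·y_water = 45.
Solving: y_fertilizer = 5, y_water = 7.
Reduced cost of soybeans: c₃ − yᵀa₃ = 37 − (5·4 + 7·3) = 37 − 41 = -4.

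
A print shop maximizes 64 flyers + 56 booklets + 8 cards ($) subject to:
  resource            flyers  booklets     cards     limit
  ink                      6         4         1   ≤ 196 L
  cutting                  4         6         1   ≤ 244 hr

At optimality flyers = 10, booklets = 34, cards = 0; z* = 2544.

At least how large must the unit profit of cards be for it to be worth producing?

Check each constraint at x*: ink 196/196 (tight); cutting 244/244 (tight).
Dual feasibility on the basic columns requires 6·y_ink + 4·y_cutting = 64, 4·y_ink + 6·y_cutting = 56.
Solving: y_ink = 8, y_cutting = 4.
cards enters the basis when its profit ≥ yᵀa₃ = 8·1 + 4·1 = 12.

12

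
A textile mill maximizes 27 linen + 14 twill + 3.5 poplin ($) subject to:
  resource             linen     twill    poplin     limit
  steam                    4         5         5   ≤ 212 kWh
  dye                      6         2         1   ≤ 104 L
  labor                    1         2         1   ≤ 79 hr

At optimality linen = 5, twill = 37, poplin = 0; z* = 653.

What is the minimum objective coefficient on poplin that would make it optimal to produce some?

Binding: dye and labor. Non-binding: steam (7 unused).
Slack constraints have shadow price 0 (complementary slackness).
From A_Bᵀ y = c: 6·y_dye + 1·y_labor = 27; 2·y_dye + 2·y_labor = 14.
This yields shadow prices y_dye = 4, y_labor = 3.
poplin enters the basis when its profit ≥ yᵀa₃ = 4·1 + 3·1 = 7.

7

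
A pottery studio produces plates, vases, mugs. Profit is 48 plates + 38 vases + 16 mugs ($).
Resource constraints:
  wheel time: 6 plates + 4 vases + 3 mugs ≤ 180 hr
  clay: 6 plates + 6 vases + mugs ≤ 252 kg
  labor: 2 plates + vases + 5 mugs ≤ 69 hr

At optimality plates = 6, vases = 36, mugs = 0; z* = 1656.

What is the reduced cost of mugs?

Check each constraint at x*: wheel time 180/180 (tight); clay 252/252 (tight); labor 48/69 (slack 21).
Slack constraints have shadow price 0 (complementary slackness).
Dual feasibility on the basic columns requires 6·y_wheel time + 6·y_clay = 48, 4·y_wheel time + 6·y_clay = 38.
Solving: y_wheel time = 5, y_clay = 3.
Reduced cost of mugs: c₃ − yᵀa₃ = 16 − (5·3 + 3·1) = 16 − 18 = -2.

-2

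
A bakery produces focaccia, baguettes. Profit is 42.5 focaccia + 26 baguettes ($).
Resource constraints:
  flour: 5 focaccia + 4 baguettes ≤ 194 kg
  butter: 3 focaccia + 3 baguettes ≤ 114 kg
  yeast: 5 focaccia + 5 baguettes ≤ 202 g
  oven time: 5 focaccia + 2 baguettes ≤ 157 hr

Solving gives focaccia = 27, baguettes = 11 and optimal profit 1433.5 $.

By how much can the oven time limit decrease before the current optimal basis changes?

Binding constraints: butter, oven time. The basis is B = [[3,3],[5,2]] with det -9.
Per unit decrease in oven time, x* moves by d = (-0.3333, 0.3333).
The basis stays optimal until focaccia reaches 0; allowable decrease = 81 hr.

81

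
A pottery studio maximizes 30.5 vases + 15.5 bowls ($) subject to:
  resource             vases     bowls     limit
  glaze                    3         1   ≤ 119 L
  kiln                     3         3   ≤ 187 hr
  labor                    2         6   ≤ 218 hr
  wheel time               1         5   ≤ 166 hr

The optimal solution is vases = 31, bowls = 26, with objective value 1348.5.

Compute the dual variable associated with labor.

Check each constraint at x*: glaze 119/119 (tight); kiln 171/187 (slack 16); labor 218/218 (tight); wheel time 161/166 (slack 5).
By complementary slackness, y = 0 for the non-binding constraints.
From A_Bᵀ y = c: 3·y_glaze + 2·y_labor = 30.5; 1·y_glaze + 6·y_labor = 15.5.
Solving: y_glaze = 9.5, y_labor = 1.
Shadow price of labor = 1.

1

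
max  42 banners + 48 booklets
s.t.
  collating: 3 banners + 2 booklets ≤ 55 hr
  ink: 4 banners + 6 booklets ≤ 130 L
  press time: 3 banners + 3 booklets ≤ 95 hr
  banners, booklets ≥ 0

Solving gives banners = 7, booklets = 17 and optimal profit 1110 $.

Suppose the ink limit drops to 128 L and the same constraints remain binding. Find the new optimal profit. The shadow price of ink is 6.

1098

Δb = -2, so new z* = 1110 + (6)·(-2) = 1110 − 12 = 1098.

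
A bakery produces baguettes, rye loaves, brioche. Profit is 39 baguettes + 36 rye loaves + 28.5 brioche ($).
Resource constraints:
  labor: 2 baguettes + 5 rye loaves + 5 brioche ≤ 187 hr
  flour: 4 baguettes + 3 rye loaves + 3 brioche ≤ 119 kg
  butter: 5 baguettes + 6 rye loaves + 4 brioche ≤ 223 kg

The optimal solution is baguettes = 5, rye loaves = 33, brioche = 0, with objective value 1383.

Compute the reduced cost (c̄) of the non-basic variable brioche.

-1.5

Check each constraint at x*: labor 175/187 (slack 12); flour 119/119 (tight); butter 223/223 (tight).
Slack constraints have shadow price 0 (complementary slackness).
From A_Bᵀ y = c: 4·y_flour + 5·y_butter = 39; 3·y_flour + 6·y_butter = 36.
Solving: y_flour = 6, y_butter = 3.
Reduced cost of brioche: c₃ − yᵀa₃ = 28.5 − (6·3 + 3·4) = 28.5 − 30 = -1.5.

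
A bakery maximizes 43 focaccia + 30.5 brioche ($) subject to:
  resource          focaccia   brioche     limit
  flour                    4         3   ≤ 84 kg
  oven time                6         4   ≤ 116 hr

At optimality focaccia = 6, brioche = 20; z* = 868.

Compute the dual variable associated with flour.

Both flour and oven time are binding at x*.
From A_Bᵀ y = c: 4·y_flour + 6·y_oven time = 43; 3·y_flour + 4·y_oven time = 30.5.
Solving: y_flour = 5.5, y_oven time = 3.5.
Shadow price of flour = 5.5.

5.5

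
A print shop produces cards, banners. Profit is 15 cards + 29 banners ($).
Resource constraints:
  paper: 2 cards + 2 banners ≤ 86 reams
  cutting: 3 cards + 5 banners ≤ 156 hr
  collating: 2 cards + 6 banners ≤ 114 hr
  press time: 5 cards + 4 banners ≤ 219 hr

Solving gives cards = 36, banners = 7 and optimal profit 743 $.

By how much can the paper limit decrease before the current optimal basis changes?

Binding constraints: paper, collating. The basis is B = [[2,2],[2,6]] with det 8.
Per unit decrease in paper, x* moves by d = (-0.75, 0.25).
The basis stays optimal until cards reaches 0; allowable decrease = 48 reams.

48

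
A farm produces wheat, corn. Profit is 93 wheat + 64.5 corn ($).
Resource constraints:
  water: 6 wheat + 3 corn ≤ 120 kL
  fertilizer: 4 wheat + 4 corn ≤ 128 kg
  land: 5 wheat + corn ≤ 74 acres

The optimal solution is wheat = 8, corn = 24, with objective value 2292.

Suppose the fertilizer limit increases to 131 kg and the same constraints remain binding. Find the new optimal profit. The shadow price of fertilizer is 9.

2319

Δb = 3, so new z* = 2292 + (9)·(3) = 2292 + 27 = 2319.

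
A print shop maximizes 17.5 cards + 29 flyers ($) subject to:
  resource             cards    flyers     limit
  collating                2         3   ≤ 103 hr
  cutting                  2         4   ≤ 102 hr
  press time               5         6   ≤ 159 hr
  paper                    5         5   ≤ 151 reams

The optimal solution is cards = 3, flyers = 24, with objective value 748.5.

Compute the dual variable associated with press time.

1.5

Check each constraint at x*: collating 78/103 (slack 25); cutting 102/102 (tight); press time 159/159 (tight); paper 135/151 (slack 16).
Slack constraints have shadow price 0 (complementary slackness).
The binding rows give the dual system: 2·y_cutting + 5·y_press time = 17.5 and 4·y_cutting + 6·y_press time = 29.
This yields shadow prices y_cutting = 5, y_press time = 1.5.
Shadow price of press time = 1.5.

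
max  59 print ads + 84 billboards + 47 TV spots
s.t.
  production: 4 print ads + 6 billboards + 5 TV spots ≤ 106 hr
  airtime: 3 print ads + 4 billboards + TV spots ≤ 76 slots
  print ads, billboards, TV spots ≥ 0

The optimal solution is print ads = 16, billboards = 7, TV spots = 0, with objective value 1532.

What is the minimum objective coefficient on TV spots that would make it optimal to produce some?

At the optimum: production uses 106 of 106 (binding); airtime uses 76 of 76 (binding).
Dual feasibility on the basic columns requires 4·y_production + 3·y_airtime = 59, 6·y_production + 4·y_airtime = 84.
Solving: y_production = 8, y_airtime = 9.
TV spots enters the basis when its profit ≥ yᵀa₃ = 8·5 + 9·1 = 49.

49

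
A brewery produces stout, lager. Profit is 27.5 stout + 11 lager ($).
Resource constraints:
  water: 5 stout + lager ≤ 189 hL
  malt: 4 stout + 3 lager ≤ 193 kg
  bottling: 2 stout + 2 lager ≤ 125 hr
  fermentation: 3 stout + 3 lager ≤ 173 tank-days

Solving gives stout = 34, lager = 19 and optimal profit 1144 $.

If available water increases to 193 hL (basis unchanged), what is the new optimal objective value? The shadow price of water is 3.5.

Δb = 4, so new z* = 1144 + (3.5)·(4) = 1144 + 14 = 1158.

1158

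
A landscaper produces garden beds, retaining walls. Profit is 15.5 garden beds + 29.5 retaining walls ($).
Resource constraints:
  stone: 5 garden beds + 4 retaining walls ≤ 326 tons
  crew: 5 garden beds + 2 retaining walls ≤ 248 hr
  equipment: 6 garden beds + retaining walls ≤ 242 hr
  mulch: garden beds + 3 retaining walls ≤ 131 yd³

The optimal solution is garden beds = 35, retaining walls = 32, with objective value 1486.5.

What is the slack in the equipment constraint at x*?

0

equipment used = 6·35 + 1·32 = 242; slack = 242 − 242 = 0.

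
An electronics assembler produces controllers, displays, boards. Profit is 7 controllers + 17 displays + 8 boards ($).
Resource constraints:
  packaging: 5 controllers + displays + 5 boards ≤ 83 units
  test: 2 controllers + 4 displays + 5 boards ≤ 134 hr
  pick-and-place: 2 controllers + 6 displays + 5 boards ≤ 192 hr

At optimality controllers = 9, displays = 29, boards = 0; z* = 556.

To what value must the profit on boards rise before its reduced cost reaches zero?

At the optimum: packaging uses 74 of 83 (slack = 9); test uses 134 of 134 (binding); pick-and-place uses 192 of 192 (binding).
By complementary slackness, y = 0 for the non-binding constraint.
Dual feasibility on the basic columns requires 2·y_test + 2·y_pick-and-place = 7, 4·y_test + 6·y_pick-and-place = 17.
This yields shadow prices y_test = 2, y_pick-and-place = 1.5.
boards enters the basis when its profit ≥ yᵀa₃ = 2·5 + 1.5·5 = 17.5.

17.5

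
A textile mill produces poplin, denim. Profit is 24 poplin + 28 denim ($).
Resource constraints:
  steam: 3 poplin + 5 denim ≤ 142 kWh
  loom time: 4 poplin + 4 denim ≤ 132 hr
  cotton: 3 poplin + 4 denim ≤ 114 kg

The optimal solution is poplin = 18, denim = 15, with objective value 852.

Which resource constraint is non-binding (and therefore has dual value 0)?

steam

steam: 129/142 (slack 13)
loom time: 132/132 (binding)
cotton: 114/114 (binding)
By complementary slackness, a constraint with positive slack has shadow price 0 → steam.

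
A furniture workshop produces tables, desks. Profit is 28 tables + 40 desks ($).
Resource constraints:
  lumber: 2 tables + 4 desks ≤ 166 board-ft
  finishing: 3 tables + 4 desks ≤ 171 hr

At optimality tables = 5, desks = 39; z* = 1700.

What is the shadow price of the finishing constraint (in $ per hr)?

Both lumber and finishing are binding at x*.
The binding rows give the dual system: 2·y_lumber + 3·y_finishing = 28 and 4·y_lumber + 4·y_finishing = 40.
→ y_lumber = 2 and y_finishing = 8.
Shadow price of finishing = 8.

8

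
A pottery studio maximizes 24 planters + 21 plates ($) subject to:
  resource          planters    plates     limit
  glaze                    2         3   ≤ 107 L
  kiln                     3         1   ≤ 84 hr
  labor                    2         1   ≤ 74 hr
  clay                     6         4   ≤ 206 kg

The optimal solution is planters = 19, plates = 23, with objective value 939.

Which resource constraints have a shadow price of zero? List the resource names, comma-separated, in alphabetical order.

kiln, labor

glaze: 107/107 (binding)
kiln: 80/84 (slack 4)
labor: 61/74 (slack 13)
clay: 206/206 (binding)
By complementary slackness, a constraint with positive slack has shadow price 0 → kiln, labor.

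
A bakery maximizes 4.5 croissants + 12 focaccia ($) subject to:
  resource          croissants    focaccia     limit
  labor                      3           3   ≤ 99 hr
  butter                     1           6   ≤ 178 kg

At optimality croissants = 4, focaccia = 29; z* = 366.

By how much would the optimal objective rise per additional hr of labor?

Check each constraint at x*: labor 99/99 (tight); butter 178/178 (tight).
The binding rows give the dual system: 3·y_labor + 1·y_butter = 4.5 and 3·y_labor + 6·y_butter = 12.
→ y_labor = 1 and y_butter = 1.5.
Shadow price of labor = 1.

1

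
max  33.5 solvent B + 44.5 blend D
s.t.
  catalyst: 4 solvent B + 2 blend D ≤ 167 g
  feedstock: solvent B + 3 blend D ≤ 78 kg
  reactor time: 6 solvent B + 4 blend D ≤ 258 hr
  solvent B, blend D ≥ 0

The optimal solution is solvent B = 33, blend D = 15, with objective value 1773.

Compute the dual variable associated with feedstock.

9.5

Check each constraint at x*: catalyst 162/167 (slack 5); feedstock 78/78 (tight); reactor time 258/258 (tight).
Since catalyst is not tight, its dual is 0.
Dual feasibility on the basic columns requires 1·y_feedstock + 6·y_reactor time = 33.5, 3·y_feedstock + 4·y_reactor time = 44.5.
This yields shadow prices y_feedstock = 9.5, y_reactor time = 4.
Shadow price of feedstock = 9.5.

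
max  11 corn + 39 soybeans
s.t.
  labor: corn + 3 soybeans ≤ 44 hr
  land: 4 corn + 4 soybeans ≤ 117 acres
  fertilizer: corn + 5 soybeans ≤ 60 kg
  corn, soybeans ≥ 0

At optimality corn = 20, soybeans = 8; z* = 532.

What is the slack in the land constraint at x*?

5

land used = 4·20 + 4·8 = 112; slack = 117 − 112 = 5.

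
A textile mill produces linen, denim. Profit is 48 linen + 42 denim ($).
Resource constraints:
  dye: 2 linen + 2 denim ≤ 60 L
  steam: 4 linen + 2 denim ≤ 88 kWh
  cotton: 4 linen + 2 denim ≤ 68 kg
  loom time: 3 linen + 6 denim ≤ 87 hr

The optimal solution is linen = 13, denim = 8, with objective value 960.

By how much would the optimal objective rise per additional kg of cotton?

Binding: cotton and loom time. Non-binding: dye (18 unused), steam (20 unused).
Since dye, steam are not tight, their duals are 0.
The binding rows give the dual system: 4·y_cotton + 3·y_loom time = 48 and 2·y_cotton + 6·y_loom time = 42.
This yields shadow prices y_cotton = 9, y_loom time = 4.
Shadow price of cotton = 9.

9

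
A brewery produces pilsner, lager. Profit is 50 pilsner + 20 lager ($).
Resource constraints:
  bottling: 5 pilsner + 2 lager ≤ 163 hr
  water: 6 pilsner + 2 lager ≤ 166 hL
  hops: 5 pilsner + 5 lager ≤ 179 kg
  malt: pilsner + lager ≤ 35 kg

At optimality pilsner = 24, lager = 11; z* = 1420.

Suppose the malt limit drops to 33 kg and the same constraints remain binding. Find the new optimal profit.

Binding: water and malt. Non-binding: bottling (21 unused), hops (4 unused).
By complementary slackness, y = 0 for the non-binding constraints.
From A_Bᵀ y = c: 6·y_water + 1·y_malt = 50; 2·y_water + 1·y_malt = 20.
Solving: y_water = 7.5, y_malt = 5.
Δz = y_malt·Δb = 5 × (-2) = -10, so new z* = 1420 − 10 = 1410.

1410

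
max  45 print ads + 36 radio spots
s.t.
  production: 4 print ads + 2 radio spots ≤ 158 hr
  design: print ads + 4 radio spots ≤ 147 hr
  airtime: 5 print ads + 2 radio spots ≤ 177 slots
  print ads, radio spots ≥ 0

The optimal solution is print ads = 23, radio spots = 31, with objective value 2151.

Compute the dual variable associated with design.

5

Binding: design and airtime. Non-binding: production (4 unused).
Slack constraints have shadow price 0 (complementary slackness).
From A_Bᵀ y = c: 1·y_design + 5·y_airtime = 45; 4·y_design + 2·y_airtime = 36.
→ y_design = 5 and y_airtime = 8.
Shadow price of design = 5.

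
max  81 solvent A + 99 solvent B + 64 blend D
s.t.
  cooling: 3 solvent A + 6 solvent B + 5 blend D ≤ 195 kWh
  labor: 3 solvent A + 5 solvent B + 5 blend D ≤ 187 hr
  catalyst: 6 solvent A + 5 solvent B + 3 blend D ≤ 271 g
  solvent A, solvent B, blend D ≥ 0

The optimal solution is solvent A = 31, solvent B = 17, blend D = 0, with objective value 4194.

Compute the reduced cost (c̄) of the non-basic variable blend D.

Binding: cooling and catalyst. Non-binding: labor (9 unused).
Since labor is not tight, its dual is 0.
Dual feasibility on the basic columns requires 3·y_cooling + 6·y_catalyst = 81, 6·y_cooling + 5·y_catalyst = 99.
Solving: y_cooling = 9, y_catalyst = 9.
Reduced cost of blend D: c₃ − yᵀa₃ = 64 − (9·5 + 9·3) = 64 − 72 = -8.

-8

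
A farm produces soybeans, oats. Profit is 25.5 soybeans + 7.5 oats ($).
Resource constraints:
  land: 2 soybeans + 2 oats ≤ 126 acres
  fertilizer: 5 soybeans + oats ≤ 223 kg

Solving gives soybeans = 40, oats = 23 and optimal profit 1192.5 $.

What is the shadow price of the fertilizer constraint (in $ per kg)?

4.5

Both land and fertilizer are binding at x*.
From A_Bᵀ y = c: 2·y_land + 5·y_fertilizer = 25.5; 2·y_land + 1·y_fertilizer = 7.5.
This yields shadow prices y_land = 1.5, y_fertilizer = 4.5.
Shadow price of fertilizer = 4.5.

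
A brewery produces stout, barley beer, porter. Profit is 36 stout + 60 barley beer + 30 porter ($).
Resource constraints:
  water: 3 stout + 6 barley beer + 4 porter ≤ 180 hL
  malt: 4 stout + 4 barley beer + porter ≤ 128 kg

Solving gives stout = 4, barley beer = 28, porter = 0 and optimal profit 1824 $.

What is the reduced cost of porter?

-5

Check each constraint at x*: water 180/180 (tight); malt 128/128 (tight).
Dual feasibility on the basic columns requires 3·y_water + 4·y_malt = 36, 6·y_water + 4·y_malt = 60.
→ y_water = 8 and y_malt = 3.
Reduced cost of porter: c₃ − yᵀa₃ = 30 − (8·4 + 3·1) = 30 − 35 = -5.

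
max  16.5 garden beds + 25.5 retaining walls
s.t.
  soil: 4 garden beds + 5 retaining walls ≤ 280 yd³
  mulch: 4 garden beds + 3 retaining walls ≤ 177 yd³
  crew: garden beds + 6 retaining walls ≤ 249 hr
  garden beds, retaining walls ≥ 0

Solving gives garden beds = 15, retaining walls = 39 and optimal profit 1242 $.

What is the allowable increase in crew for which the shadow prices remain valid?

Binding constraints: mulch, crew. The basis is B = [[4,3],[1,6]] with det 21.
Per unit increase in crew, x* moves by d = (-0.1429, 0.1905).
The basis stays optimal until soil becomes binding; allowable increase = 65.625 hr.

65.625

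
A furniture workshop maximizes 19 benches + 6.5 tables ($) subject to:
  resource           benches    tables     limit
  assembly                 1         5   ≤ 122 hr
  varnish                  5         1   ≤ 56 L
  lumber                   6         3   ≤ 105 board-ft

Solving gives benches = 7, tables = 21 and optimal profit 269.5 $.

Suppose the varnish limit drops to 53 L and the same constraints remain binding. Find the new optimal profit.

263.5

At the optimum: assembly uses 112 of 122 (slack = 10); varnish uses 56 of 56 (binding); lumber uses 105 of 105 (binding).
Slack constraints have shadow price 0 (complementary slackness).
The binding rows give the dual system: 5·y_varnish + 6·y_lumber = 19 and 1·y_varnish + 3·y_lumber = 6.5.
→ y_varnish = 2 and y_lumber = 1.5.
Δz = y_varnish·Δb = 2 × (-3) = -6, so new z* = 269.5 − 6 = 263.5.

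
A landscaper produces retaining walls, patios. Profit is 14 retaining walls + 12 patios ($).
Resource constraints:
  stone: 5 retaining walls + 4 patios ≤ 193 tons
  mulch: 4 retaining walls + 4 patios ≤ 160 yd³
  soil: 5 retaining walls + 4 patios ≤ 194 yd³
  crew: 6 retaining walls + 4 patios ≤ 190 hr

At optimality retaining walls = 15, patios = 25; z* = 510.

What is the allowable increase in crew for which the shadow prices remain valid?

36

Binding constraints: mulch, crew. The basis is B = [[4,4],[6,4]] with det -8.
Per unit increase in crew, x* moves by d = (0.5, -0.5).
The basis stays optimal until stone becomes binding; allowable increase = 36 hr.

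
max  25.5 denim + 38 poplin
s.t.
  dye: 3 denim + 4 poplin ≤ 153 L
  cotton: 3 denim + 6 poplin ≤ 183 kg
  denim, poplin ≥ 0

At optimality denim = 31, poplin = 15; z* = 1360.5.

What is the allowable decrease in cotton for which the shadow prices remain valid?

Binding constraints: dye, cotton. The basis is B = [[3,4],[3,6]] with det 6.
Per unit decrease in cotton, x* moves by d = (0.6667, -0.5).
The basis stays optimal until poplin reaches 0; allowable decrease = 30 kg.

30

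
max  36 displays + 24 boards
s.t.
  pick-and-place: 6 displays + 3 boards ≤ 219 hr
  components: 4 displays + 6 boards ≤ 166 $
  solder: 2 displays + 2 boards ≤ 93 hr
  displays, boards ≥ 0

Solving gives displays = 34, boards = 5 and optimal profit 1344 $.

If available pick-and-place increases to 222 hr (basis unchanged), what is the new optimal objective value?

Binding: pick-and-place and components. Non-binding: solder (15 unused).
By complementary slackness, y = 0 for the non-binding constraint.
Dual feasibility on the basic columns requires 6·y_pick-and-place + 4·y_components = 36, 3·y_pick-and-place + 6·y_components = 24.
This yields shadow prices y_pick-and-place = 5, y_components = 1.5.
Δz = y_pick-and-place·Δb = 5 × (3) = 15, so new z* = 1344 + 15 = 1359.

1359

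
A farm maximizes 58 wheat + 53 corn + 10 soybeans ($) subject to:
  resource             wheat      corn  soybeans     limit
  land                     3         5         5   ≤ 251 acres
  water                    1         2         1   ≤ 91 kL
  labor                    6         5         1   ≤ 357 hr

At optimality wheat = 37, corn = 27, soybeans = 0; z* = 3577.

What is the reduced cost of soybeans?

Binding: water and labor. Non-binding: land (5 unused).
By complementary slackness, y = 0 for the non-binding constraint.
From A_Bᵀ y = c: 1·y_water + 6·y_labor = 58; 2·y_water + 5·y_labor = 53.
Solving: y_water = 4, y_labor = 9.
Reduced cost of soybeans: c₃ − yᵀa₃ = 10 − (4·1 + 9·1) = 10 − 13 = -3.

-3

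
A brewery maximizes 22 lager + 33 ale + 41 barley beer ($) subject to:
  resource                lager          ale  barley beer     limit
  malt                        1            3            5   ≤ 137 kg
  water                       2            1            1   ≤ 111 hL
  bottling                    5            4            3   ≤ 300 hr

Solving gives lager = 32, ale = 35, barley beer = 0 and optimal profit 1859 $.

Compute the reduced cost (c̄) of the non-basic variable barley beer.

-3

Check each constraint at x*: malt 137/137 (tight); water 99/111 (slack 12); bottling 300/300 (tight).
Slack constraints have shadow price 0 (complementary slackness).
The binding rows give the dual system: 1·y_malt + 5·y_bottling = 22 and 3·y_malt + 4·y_bottling = 33.
Solving: y_malt = 7, y_bottling = 3.
Reduced cost of barley beer: c₃ − yᵀa₃ = 41 − (7·5 + 3·3) = 41 − 44 = -3.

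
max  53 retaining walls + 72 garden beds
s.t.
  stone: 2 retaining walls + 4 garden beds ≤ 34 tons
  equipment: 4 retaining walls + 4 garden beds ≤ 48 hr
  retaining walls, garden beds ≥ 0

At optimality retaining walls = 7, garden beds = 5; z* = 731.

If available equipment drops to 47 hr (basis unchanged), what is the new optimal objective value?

Check each constraint at x*: stone 34/34 (tight); equipment 48/48 (tight).
Dual feasibility on the basic columns requires 2·y_stone + 4·y_equipment = 53, 4·y_stone + 4·y_equipment = 72.
Solving: y_stone = 9.5, y_equipment = 8.5.
Δz = y_equipment·Δb = 8.5 × (-1) = -8.5, so new z* = 731 − 8.5 = 722.5.

722.5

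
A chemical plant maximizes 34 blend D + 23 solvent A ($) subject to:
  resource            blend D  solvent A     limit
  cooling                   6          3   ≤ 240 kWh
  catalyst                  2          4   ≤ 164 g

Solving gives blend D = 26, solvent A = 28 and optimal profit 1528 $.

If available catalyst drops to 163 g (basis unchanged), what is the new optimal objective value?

Check each constraint at x*: cooling 240/240 (tight); catalyst 164/164 (tight).
Dual feasibility on the basic columns requires 6·y_cooling + 2·y_catalyst = 34, 3·y_cooling + 4·y_catalyst = 23.
Solving: y_cooling = 5, y_catalyst = 2.
Δz = y_catalyst·Δb = 2 × (-1) = -2, so new z* = 1528 − 2 = 1526.

1526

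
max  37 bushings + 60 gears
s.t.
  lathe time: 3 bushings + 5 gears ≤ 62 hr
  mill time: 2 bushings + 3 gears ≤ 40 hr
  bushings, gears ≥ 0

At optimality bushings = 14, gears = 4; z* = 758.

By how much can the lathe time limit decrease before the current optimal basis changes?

2

Binding constraints: lathe time, mill time. The basis is B = [[3,5],[2,3]] with det -1.
Per unit decrease in lathe time, x* moves by d = (3, -2).
The basis stays optimal until gears reaches 0; allowable decrease = 2 hr.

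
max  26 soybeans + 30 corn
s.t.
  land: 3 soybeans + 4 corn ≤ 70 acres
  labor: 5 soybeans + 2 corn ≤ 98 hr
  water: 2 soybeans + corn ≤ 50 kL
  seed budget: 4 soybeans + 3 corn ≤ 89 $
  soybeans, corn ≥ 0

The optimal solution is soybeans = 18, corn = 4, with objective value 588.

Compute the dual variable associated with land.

7

At the optimum: land uses 70 of 70 (binding); labor uses 98 of 98 (binding); water uses 40 of 50 (slack = 10); seed budget uses 84 of 89 (slack = 5).
By complementary slackness, y = 0 for the non-binding constraints.
From A_Bᵀ y = c: 3·y_land + 5·y_labor = 26; 4·y_land + 2·y_labor = 30.
→ y_land = 7 and y_labor = 1.
Shadow price of land = 7.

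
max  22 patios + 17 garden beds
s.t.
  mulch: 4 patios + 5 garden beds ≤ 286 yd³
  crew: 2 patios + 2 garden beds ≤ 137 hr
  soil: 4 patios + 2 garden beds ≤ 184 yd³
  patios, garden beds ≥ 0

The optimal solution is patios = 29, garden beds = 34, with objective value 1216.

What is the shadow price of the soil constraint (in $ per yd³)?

3.5

Binding: mulch and soil. Non-binding: crew (11 unused).
Slack constraints have shadow price 0 (complementary slackness).
The binding rows give the dual system: 4·y_mulch + 4·y_soil = 22 and 5·y_mulch + 2·y_soil = 17.
Solving: y_mulch = 2, y_soil = 3.5.
Shadow price of soil = 3.5.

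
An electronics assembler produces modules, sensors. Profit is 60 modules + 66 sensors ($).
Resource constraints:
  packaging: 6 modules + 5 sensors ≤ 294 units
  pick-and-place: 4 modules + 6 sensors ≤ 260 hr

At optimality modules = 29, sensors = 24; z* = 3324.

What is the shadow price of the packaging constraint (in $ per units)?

6

Both packaging and pick-and-place are binding at x*.
Dual feasibility on the basic columns requires 6·y_packaging + 4·y_pick-and-place = 60, 5·y_packaging + 6·y_pick-and-place = 66.
→ y_packaging = 6 and y_pick-and-place = 6.
Shadow price of packaging = 6.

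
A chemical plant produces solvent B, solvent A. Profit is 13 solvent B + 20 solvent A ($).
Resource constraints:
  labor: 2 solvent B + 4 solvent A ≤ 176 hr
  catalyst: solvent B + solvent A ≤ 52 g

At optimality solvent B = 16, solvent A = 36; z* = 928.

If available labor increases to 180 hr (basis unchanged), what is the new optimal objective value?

942

Check each constraint at x*: labor 176/176 (tight); catalyst 52/52 (tight).
From A_Bᵀ y = c: 2·y_labor + 1·y_catalyst = 13; 4·y_labor + 1·y_catalyst = 20.
Solving: y_labor = 3.5, y_catalyst = 6.
Δz = y_labor·Δb = 3.5 × (4) = 14, so new z* = 928 + 14 = 942.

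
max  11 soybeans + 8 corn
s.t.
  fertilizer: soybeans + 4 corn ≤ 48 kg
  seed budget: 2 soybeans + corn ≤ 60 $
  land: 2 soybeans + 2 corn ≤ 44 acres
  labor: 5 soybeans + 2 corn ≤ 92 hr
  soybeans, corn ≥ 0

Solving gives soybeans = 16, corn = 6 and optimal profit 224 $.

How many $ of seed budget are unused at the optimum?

seed budget used = 2·16 + 1·6 = 38; slack = 60 − 38 = 22.

22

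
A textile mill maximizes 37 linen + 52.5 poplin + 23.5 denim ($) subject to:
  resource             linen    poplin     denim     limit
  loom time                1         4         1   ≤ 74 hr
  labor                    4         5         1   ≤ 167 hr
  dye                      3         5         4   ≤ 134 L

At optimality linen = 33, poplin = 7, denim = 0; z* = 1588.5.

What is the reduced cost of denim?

At the optimum: loom time uses 61 of 74 (slack = 13); labor uses 167 of 167 (binding); dye uses 134 of 134 (binding).
Since loom time is not tight, its dual is 0.
The binding rows give the dual system: 4·y_labor + 3·y_dye = 37 and 5·y_labor + 5·y_dye = 52.5.
→ y_labor = 5.5 and y_dye = 5.
Reduced cost of denim: c₃ − yᵀa₃ = 23.5 − (5.5·1 + 5·4) = 23.5 − 25.5 = -2.

-2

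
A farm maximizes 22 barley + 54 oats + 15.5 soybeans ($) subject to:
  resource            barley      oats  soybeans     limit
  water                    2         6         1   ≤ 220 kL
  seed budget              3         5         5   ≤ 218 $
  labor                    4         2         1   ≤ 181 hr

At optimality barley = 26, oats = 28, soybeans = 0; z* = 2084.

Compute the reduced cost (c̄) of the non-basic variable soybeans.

Check each constraint at x*: water 220/220 (tight); seed budget 218/218 (tight); labor 160/181 (slack 21).
By complementary slackness, y = 0 for the non-binding constraint.
The binding rows give the dual system: 2·y_water + 3·y_seed budget = 22 and 6·y_water + 5·y_seed budget = 54.
→ y_water = 6.5 and y_seed budget = 3.
Reduced cost of soybeans: c₃ − yᵀa₃ = 15.5 − (6.5·1 + 3·5) = 15.5 − 21.5 = -6.

-6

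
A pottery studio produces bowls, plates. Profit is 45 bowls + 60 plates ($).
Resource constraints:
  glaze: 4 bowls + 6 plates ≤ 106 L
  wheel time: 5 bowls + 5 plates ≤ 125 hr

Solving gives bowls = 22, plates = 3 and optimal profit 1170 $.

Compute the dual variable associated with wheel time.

Check each constraint at x*: glaze 106/106 (tight); wheel time 125/125 (tight).
From A_Bᵀ y = c: 4·y_glaze + 5·y_wheel time = 45; 6·y_glaze + 5·y_wheel time = 60.
→ y_glaze = 7.5 and y_wheel time = 3.
Shadow price of wheel time = 3.

3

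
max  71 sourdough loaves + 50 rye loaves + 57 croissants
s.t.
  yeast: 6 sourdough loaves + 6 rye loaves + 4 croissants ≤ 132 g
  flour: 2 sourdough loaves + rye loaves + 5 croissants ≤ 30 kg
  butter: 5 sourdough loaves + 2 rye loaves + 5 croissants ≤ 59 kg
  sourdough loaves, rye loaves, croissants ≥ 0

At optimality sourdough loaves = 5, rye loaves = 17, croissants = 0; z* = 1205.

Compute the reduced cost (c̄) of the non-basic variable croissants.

At the optimum: yeast uses 132 of 132 (binding); flour uses 27 of 30 (slack = 3); butter uses 59 of 59 (binding).
By complementary slackness, y = 0 for the non-binding constraint.
The binding rows give the dual system: 6·y_yeast + 5·y_butter = 71 and 6·y_yeast + 2·y_butter = 50.
→ y_yeast = 6 and y_butter = 7.
Reduced cost of croissants: c₃ − yᵀa₃ = 57 − (6·4 + 7·5) = 57 − 59 = -2.

-2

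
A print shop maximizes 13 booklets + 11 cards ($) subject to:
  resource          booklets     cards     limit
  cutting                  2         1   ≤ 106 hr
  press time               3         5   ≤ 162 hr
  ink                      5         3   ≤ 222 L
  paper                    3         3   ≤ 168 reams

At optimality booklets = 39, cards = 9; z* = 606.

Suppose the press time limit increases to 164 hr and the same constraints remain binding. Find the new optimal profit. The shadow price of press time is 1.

608

Δb = 2, so new z* = 606 + (1)·(2) = 606 + 2 = 608.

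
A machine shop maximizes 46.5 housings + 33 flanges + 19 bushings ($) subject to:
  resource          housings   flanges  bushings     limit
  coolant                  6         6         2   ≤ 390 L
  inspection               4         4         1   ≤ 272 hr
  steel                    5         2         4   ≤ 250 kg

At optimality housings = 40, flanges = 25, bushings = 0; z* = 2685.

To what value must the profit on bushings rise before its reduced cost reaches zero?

At the optimum: coolant uses 390 of 390 (binding); inspection uses 260 of 272 (slack = 12); steel uses 250 of 250 (binding).
Slack constraints have shadow price 0 (complementary slackness).
From A_Bᵀ y = c: 6·y_coolant + 5·y_steel = 46.5; 6·y_coolant + 2·y_steel = 33.
Solving: y_coolant = 4, y_steel = 4.5.
bushings enters the basis when its profit ≥ yᵀa₃ = 4·2 + 4.5·4 = 26.

26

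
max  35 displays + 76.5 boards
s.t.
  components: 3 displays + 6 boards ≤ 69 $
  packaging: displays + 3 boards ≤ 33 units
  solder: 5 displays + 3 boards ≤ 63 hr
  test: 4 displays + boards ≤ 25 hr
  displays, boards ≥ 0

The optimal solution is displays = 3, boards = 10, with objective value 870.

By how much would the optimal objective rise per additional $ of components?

9.5

At the optimum: components uses 69 of 69 (binding); packaging uses 33 of 33 (binding); solder uses 45 of 63 (slack = 18); test uses 22 of 25 (slack = 3).
Since solder, test are not tight, their duals are 0.
From A_Bᵀ y = c: 3·y_components + 1·y_packaging = 35; 6·y_components + 3·y_packaging = 76.5.
This yields shadow prices y_components = 9.5, y_packaging = 6.5.
Shadow price of components = 9.5.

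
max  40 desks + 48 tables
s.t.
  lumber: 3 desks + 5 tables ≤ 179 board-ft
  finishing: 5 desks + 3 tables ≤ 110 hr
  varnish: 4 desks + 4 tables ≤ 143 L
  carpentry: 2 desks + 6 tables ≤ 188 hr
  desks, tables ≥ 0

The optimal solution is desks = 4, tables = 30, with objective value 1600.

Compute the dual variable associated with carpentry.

5

Check each constraint at x*: lumber 162/179 (slack 17); finishing 110/110 (tight); varnish 136/143 (slack 7); carpentry 188/188 (tight).
By complementary slackness, y = 0 for the non-binding constraints.
From A_Bᵀ y = c: 5·y_finishing + 2·y_carpentry = 40; 3·y_finishing + 6·y_carpentry = 48.
→ y_finishing = 6 and y_carpentry = 5.
Shadow price of carpentry = 5.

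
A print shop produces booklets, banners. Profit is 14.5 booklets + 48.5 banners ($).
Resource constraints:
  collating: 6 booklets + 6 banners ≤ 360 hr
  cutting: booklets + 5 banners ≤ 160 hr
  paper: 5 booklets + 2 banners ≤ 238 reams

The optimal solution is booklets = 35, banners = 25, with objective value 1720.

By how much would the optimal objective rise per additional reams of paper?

0

Binding: collating and cutting. Non-binding: paper (13 unused).
By complementary slackness, y = 0 for the non-binding constraint.
The binding rows give the dual system: 6·y_collating + 1·y_cutting = 14.5 and 6·y_collating + 5·y_cutting = 48.5.
→ y_collating = 1 and y_cutting = 8.5.
Shadow price of paper = 0.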